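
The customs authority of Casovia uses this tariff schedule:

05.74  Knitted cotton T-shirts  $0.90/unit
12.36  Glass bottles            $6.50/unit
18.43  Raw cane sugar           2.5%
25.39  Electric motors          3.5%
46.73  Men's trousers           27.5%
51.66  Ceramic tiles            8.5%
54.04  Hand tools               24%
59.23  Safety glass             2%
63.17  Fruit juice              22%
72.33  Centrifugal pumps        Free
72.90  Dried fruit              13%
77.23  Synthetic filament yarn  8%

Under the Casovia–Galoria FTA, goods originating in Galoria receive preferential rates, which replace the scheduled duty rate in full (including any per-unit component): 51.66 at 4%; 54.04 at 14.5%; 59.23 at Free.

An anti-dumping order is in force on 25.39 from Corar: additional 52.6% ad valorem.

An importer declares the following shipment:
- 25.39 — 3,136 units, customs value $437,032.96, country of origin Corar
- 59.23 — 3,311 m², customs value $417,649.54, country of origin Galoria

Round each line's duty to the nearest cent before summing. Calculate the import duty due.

Line 1 (25.39, Corar, 3,136 units, $437,032.96):
Base rate for 25.39 is 3.5%.
Additional duty on 25.39 from Corar: +52.6%. Applied ad valorem rate: 3.5% + 52.6% = 56.1%.
Duty = $437,032.96 × 56.1% = $245,175.49.
Line 2 (59.23, Galoria, 3,311 m², $417,649.54):
Base rate for 59.23 is 2%.
Origin Galoria qualifies under the Casovia–Galoria agreement and 59.23 is covered: preferential rate Free applies instead.
Duty = $417,649.54 × 0% = $0.00.
Total = $245,175.49 + $0.00 = $245,175.49.

$245,175.49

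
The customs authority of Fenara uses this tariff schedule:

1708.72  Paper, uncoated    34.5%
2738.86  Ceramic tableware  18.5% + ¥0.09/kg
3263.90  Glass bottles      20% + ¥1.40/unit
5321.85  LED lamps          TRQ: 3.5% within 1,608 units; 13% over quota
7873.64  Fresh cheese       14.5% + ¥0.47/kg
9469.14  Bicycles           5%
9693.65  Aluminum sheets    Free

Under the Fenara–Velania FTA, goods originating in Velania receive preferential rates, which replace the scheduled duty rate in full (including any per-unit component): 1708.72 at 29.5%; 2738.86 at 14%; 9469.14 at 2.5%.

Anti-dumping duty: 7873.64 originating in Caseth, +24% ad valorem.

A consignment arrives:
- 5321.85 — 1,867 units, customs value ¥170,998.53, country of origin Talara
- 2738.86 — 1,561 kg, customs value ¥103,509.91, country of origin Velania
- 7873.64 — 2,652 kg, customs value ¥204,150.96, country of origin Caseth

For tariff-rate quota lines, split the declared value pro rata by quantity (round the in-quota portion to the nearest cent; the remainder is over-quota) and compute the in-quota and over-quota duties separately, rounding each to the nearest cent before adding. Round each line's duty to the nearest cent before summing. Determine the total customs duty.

Line 1 (5321.85, Talara, 1,867 units, ¥170,998.53):
Code 5321.85 is under a tariff-rate quota (threshold 1,608 units). In-quota: 1,608 units at 3.5%; over-quota: 259 units at 13%.
Pro-rata value split: in-quota = ¥170,998.53 × 1,608/1,867 = ¥147,276.72; over-quota = ¥170,998.53 − ¥147,276.72 = ¥23,721.81.
In-quota duty = ¥147,276.72 × 3.5% = ¥5,154.69. Over-quota duty = ¥23,721.81 × 13% = ¥3,083.84.
Line duty = ¥5,154.69 + ¥3,083.84 = ¥8,238.53.
Line 2 (2738.86, Velania, 1,561 kg, ¥103,509.91):
Base rate for 2738.86 is 18.5% + ¥0.09/kg.
Origin Velania qualifies under the Fenara–Velania agreement and 2738.86 is covered: preferential rate 14% applies instead.
Duty = ¥103,509.91 × 14% = ¥14,491.39.
Line 3 (7873.64, Caseth, 2,652 kg, ¥204,150.96):
Base rate for 7873.64 is 14.5% + ¥0.47/kg.
Additional duty on 7873.64 from Caseth: +24%. Applied ad valorem rate: 14.5% + 24% = 38.5%.
Duty = ¥204,150.96 × 38.5% + 2,652 × ¥0.47 = ¥79,844.56.
Total = ¥8,238.53 + ¥14,491.39 + ¥79,844.56 = ¥102,574.48.

¥102,574.48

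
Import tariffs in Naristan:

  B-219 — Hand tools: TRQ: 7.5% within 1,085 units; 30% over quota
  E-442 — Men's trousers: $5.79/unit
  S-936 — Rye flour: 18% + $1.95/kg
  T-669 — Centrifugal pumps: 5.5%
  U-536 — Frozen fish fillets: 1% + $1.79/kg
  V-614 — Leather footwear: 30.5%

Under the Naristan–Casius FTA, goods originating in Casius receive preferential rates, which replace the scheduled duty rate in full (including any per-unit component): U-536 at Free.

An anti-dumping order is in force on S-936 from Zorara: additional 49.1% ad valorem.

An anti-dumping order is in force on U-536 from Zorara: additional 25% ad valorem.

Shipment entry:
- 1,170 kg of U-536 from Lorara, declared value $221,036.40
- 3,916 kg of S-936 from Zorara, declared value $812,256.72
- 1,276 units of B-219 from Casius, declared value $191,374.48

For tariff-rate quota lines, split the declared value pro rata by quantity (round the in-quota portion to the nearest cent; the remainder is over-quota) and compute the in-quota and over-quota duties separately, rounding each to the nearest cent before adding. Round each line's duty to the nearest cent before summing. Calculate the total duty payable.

Line 1 (U-536, Lorara, 1,170 kg, $221,036.40):
Base rate for U-536 is 1% + $1.79/kg.
U-536 has an FTA preferential rate, but origin Lorara is not Casius; base rate stands.
The additional-duty order on U-536 targets Zorara, not Lorara; it does not apply.
Duty = $221,036.40 × 1% + 1,170 × $1.79 = $4,304.66.
Line 2 (S-936, Zorara, 3,916 kg, $812,256.72):
Base rate for S-936 is 18% + $1.95/kg.
Additional duty on S-936 from Zorara: +49.1%. Applied ad valorem rate: 18% + 49.1% = 67.1%.
Duty = $812,256.72 × 67.1% + 3,916 × $1.95 = $552,660.46.
Line 3 (B-219, Casius, 1,276 units, $191,374.48):
Code B-219 is under a tariff-rate quota (threshold 1,085 units). In-quota: 1,085 units at 7.5%; over-quota: 191 units at 30%.
Pro-rata value split: in-quota = $191,374.48 × 1,085/1,276 = $162,728.30; over-quota = $191,374.48 − $162,728.30 = $28,646.18.
In-quota duty = $162,728.30 × 7.5% = $12,204.62. Over-quota duty = $28,646.18 × 30% = $8,593.85.
Line duty = $12,204.62 + $8,593.85 = $20,798.47.
Total = $4,304.66 + $552,660.46 + $20,798.47 = $577,763.59.

$577,763.59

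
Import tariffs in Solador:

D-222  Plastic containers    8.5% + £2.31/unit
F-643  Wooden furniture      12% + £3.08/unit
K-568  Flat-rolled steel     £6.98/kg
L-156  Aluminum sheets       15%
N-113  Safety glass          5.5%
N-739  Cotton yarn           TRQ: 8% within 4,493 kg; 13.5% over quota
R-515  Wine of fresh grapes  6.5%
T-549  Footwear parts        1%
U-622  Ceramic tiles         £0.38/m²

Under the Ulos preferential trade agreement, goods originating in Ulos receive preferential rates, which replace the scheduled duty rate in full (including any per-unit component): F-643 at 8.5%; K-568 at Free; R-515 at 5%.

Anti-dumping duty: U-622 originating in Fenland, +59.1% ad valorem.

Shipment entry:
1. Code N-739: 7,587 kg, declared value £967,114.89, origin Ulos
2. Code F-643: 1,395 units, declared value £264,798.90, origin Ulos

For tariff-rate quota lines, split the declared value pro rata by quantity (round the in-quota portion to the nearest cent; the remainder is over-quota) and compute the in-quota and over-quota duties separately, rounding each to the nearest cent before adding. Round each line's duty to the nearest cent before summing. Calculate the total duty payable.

£121,568.67

Line 1 (N-739, Ulos, 7,587 kg, £967,114.89):
Code N-739 is under a tariff-rate quota (threshold 4,493 kg). In-quota: 4,493 kg at 8%; over-quota: 3,094 kg at 13.5%.
Pro-rata value split: in-quota = £967,114.89 × 4,493/7,587 = £572,722.71; over-quota = £967,114.89 − £572,722.71 = £394,392.18.
In-quota duty = £572,722.71 × 8% = £45,817.82. Over-quota duty = £394,392.18 × 13.5% = £53,242.94.
Line duty = £45,817.82 + £53,242.94 = £99,060.76.
Line 2 (F-643, Ulos, 1,395 units, £264,798.90):
Base rate for F-643 is 12% + £3.08/unit.
Origin Ulos qualifies under the Solador–Ulos agreement and F-643 is covered: preferential rate 8.5% applies instead.
Duty = £264,798.90 × 8.5% = £22,507.91.
Total = £99,060.76 + £22,507.91 = £121,568.67.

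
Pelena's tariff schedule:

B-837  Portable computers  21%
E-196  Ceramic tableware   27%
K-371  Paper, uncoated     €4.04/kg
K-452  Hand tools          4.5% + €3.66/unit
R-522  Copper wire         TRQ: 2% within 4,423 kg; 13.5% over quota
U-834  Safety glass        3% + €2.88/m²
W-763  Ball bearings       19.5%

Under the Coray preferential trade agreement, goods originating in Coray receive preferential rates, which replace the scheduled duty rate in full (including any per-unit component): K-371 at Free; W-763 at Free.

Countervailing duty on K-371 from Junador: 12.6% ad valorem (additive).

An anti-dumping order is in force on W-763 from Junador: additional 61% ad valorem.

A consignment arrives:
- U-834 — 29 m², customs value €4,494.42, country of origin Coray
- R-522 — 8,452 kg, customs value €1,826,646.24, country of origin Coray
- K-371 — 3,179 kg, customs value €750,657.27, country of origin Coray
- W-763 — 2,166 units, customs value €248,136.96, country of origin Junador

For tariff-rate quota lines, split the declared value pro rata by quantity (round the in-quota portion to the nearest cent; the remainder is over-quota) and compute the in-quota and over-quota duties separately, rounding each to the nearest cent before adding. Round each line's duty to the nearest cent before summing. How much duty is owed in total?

Line 1 (U-834, Coray, 29 m², €4,494.42):
Base rate for U-834 is 3% + €2.88/m².
Origin Coray is the FTA partner but U-834 is not on the preference list; base rate stands.
Duty = €4,494.42 × 3% + 29 × €2.88 = €218.35.
Line 2 (R-522, Coray, 8,452 kg, €1,826,646.24):
Code R-522 is under a tariff-rate quota (threshold 4,423 kg). In-quota: 4,423 kg at 2%; over-quota: 4,029 kg at 13.5%.
Pro-rata value split: in-quota = €1,826,646.24 × 4,423/8,452 = €955,898.76; over-quota = €1,826,646.24 − €955,898.76 = €870,747.48.
In-quota duty = €955,898.76 × 2% = €19,117.98. Over-quota duty = €870,747.48 × 13.5% = €117,550.91.
Line duty = €19,117.98 + €117,550.91 = €136,668.89.
Line 3 (K-371, Coray, 3,179 kg, €750,657.27):
Base rate for K-371 is €4.04/kg.
Origin Coray qualifies under the Pelena–Coray agreement and K-371 is covered: preferential rate Free applies instead.
The additional-duty order on K-371 targets Junador, not Coray; it does not apply.
Duty = €750,657.27 × 0% = €0.00.
Line 4 (W-763, Junador, 2,166 units, €248,136.96):
Base rate for W-763 is 19.5%.
W-763 has an FTA preferential rate, but origin Junador is not Coray; base rate stands.
Additional duty on W-763 from Junador: +61%. Applied ad valorem rate: 19.5% + 61% = 80.5%.
Duty = €248,136.96 × 80.5% = €199,750.25.
Total = €218.35 + €136,668.89 + €0.00 + €199,750.25 = €336,637.49.

€336,637.49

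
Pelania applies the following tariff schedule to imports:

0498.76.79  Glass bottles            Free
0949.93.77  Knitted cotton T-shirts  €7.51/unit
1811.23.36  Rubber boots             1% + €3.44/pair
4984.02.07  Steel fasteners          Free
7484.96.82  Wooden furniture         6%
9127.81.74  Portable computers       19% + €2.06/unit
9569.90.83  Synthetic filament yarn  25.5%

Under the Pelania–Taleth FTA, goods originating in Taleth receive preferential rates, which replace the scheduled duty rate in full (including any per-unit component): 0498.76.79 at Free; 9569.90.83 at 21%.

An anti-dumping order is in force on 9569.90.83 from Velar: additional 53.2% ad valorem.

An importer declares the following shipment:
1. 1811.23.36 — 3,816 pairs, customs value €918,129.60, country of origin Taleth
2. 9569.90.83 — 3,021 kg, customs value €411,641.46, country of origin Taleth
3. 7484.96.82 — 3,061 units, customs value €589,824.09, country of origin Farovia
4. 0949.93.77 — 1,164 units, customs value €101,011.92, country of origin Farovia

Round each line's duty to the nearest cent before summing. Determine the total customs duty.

€152,884.14

Line 1 (1811.23.36, Taleth, 3,816 pairs, €918,129.60):
Base rate for 1811.23.36 is 1% + €3.44/pair.
Origin Taleth is the FTA partner but 1811.23.36 is not on the preference list; base rate stands.
Duty = €918,129.60 × 1% + 3,816 × €3.44 = €22,308.34.
Line 2 (9569.90.83, Taleth, 3,021 kg, €411,641.46):
Base rate for 9569.90.83 is 25.5%.
Origin Taleth qualifies under the Pelania–Taleth agreement and 9569.90.83 is covered: preferential rate 21% applies instead.
The additional-duty order on 9569.90.83 targets Velar, not Taleth; it does not apply.
Duty = €411,641.46 × 21% = €86,444.71.
Line 3 (7484.96.82, Farovia, 3,061 units, €589,824.09):
Base rate for 7484.96.82 is 6%.
Duty = €589,824.09 × 6% = €35,389.45.
Line 4 (0949.93.77, Farovia, 1,164 units, €101,011.92):
Base rate for 0949.93.77 is €7.51/unit.
Duty = 1,164 × €7.51 = €8,741.64.
Total = €22,308.34 + €86,444.71 + €35,389.45 + €8,741.64 = €152,884.14.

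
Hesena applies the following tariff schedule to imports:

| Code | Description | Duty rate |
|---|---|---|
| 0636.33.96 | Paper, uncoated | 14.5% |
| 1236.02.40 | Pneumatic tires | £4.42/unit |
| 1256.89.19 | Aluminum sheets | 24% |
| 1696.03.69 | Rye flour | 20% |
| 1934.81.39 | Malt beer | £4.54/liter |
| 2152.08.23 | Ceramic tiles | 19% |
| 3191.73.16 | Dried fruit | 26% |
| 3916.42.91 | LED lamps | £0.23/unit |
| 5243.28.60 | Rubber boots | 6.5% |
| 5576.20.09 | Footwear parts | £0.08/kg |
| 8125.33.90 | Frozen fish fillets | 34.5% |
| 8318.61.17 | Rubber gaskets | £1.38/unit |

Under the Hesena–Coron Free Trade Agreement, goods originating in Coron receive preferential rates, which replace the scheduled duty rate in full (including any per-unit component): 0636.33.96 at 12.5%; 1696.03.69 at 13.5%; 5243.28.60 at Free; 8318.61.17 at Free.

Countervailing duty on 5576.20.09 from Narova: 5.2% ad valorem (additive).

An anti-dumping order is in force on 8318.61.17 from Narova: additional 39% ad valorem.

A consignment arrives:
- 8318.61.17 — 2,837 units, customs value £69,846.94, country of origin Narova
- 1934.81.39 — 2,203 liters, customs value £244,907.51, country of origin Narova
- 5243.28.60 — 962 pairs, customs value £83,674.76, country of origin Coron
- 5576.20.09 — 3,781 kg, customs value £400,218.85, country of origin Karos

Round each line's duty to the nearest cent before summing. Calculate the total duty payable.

Line 1 (8318.61.17, Narova, 2,837 units, £69,846.94):
Base rate for 8318.61.17 is £1.38/unit.
8318.61.17 has an FTA preferential rate, but origin Narova is not Coron; base rate stands.
Additional duty on 8318.61.17 from Narova: +39% ad valorem. Applied ad valorem rate = 39%.
Duty = £69,846.94 × 39% + 2,837 × £1.38 = £31,155.37.
Line 2 (1934.81.39, Narova, 2,203 liters, £244,907.51):
Base rate for 1934.81.39 is £4.54/liter.
Duty = 2,203 × £4.54 = £10,001.62.
Line 3 (5243.28.60, Coron, 962 pairs, £83,674.76):
Base rate for 5243.28.60 is 6.5%.
Origin Coron qualifies under the Hesena–Coron agreement and 5243.28.60 is covered: preferential rate Free applies instead.
Duty = £83,674.76 × 0% = £0.00.
Line 4 (5576.20.09, Karos, 3,781 kg, £400,218.85):
Base rate for 5576.20.09 is £0.08/kg.
The additional-duty order on 5576.20.09 targets Narova, not Karos; it does not apply.
Duty = 3,781 × £0.08 = £302.48.
Total = £31,155.37 + £10,001.62 + £0.00 + £302.48 = £41,459.47.

£41,459.47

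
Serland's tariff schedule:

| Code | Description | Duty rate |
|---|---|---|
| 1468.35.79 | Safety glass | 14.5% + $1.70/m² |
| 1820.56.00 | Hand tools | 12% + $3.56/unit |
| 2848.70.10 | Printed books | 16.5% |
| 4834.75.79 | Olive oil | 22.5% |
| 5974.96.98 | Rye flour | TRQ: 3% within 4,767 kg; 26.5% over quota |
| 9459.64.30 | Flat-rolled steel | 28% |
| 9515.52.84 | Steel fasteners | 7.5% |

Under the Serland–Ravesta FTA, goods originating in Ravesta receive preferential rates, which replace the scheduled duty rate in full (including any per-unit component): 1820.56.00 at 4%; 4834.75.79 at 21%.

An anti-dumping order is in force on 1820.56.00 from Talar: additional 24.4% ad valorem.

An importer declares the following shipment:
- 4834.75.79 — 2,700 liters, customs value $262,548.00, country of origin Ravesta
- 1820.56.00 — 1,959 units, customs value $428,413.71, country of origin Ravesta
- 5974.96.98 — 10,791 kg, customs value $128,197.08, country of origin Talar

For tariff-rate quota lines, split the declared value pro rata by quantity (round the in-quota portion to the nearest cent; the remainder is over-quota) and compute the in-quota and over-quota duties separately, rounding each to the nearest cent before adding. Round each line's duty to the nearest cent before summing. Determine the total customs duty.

Line 1 (4834.75.79, Ravesta, 2,700 liters, $262,548.00):
Base rate for 4834.75.79 is 22.5%.
Origin Ravesta qualifies under the Serland–Ravesta agreement and 4834.75.79 is covered: preferential rate 21% applies instead.
Duty = $262,548.00 × 21% = $55,135.08.
Line 2 (1820.56.00, Ravesta, 1,959 units, $428,413.71):
Base rate for 1820.56.00 is 12% + $3.56/unit.
Origin Ravesta qualifies under the Serland–Ravesta agreement and 1820.56.00 is covered: preferential rate 4% applies instead.
The additional-duty order on 1820.56.00 targets Talar, not Ravesta; it does not apply.
Duty = $428,413.71 × 4% = $17,136.55.
Line 3 (5974.96.98, Talar, 10,791 kg, $128,197.08):
Code 5974.96.98 is under a tariff-rate quota (threshold 4,767 kg). In-quota: 4,767 kg at 3%; over-quota: 6,024 kg at 26.5%.
Pro-rata value split: in-quota = $128,197.08 × 4,767/10,791 = $56,631.96; over-quota = $128,197.08 − $56,631.96 = $71,565.12.
In-quota duty = $56,631.96 × 3% = $1,698.96. Over-quota duty = $71,565.12 × 26.5% = $18,964.76.
Line duty = $1,698.96 + $18,964.76 = $20,663.72.
Total = $55,135.08 + $17,136.55 + $20,663.72 = $92,935.35.

$92,935.35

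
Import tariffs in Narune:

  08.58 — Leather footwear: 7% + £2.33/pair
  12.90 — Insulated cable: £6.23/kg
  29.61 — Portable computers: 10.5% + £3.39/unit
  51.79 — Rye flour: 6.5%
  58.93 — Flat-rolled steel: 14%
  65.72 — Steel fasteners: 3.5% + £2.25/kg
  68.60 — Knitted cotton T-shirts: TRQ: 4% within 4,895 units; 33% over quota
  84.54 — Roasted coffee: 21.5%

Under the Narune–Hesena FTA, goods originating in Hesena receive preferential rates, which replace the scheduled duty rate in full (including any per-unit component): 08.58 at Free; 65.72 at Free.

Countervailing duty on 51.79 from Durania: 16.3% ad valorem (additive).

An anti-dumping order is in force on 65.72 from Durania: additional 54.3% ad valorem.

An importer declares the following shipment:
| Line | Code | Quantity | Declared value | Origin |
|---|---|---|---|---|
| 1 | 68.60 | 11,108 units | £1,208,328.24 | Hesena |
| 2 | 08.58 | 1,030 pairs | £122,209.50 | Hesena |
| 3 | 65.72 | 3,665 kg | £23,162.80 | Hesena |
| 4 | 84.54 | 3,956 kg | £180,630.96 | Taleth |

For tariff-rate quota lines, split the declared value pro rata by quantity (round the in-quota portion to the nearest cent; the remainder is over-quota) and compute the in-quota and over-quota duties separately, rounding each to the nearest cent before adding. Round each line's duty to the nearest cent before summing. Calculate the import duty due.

Line 1 (68.60, Hesena, 11,108 units, £1,208,328.24):
Code 68.60 is under a tariff-rate quota (threshold 4,895 units). In-quota: 4,895 units at 4%; over-quota: 6,213 units at 33%.
Pro-rata value split: in-quota = £1,208,328.24 × 4,895/11,108 = £532,478.10; over-quota = £1,208,328.24 − £532,478.10 = £675,850.14.
In-quota duty = £532,478.10 × 4% = £21,299.12. Over-quota duty = £675,850.14 × 33% = £223,030.55.
Line duty = £21,299.12 + £223,030.55 = £244,329.67.
Line 2 (08.58, Hesena, 1,030 pairs, £122,209.50):
Base rate for 08.58 is 7% + £2.33/pair.
Origin Hesena qualifies under the Narune–Hesena agreement and 08.58 is covered: preferential rate Free applies instead.
Duty = £122,209.50 × 0% = £0.00.
Line 3 (65.72, Hesena, 3,665 kg, £23,162.80):
Base rate for 65.72 is 3.5% + £2.25/kg.
Origin Hesena qualifies under the Narune–Hesena agreement and 65.72 is covered: preferential rate Free applies instead.
The additional-duty order on 65.72 targets Durania, not Hesena; it does not apply.
Duty = £23,162.80 × 0% = £0.00.
Line 4 (84.54, Taleth, 3,956 kg, £180,630.96):
Base rate for 84.54 is 21.5%.
Duty = £180,630.96 × 21.5% = £38,835.66.
Total = £244,329.67 + £0.00 + £0.00 + £38,835.66 = £283,165.33.

£283,165.33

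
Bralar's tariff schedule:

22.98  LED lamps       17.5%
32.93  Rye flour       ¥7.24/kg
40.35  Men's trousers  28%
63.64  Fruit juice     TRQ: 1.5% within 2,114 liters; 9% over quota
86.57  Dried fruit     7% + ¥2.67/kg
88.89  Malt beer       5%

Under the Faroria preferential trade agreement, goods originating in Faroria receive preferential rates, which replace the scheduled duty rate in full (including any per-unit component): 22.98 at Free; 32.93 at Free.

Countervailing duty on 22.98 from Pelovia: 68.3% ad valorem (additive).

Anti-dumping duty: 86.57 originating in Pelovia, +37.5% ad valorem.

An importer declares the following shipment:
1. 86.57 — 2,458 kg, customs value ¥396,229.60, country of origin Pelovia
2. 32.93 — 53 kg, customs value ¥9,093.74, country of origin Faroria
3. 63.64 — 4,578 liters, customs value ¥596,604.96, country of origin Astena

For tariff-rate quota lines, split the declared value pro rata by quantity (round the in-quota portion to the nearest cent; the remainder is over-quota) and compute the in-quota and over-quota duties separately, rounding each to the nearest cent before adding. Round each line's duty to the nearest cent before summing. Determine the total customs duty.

¥215,917.24

Line 1 (86.57, Pelovia, 2,458 kg, ¥396,229.60):
Base rate for 86.57 is 7% + ¥2.67/kg.
Additional duty on 86.57 from Pelovia: +37.5%. Applied ad valorem rate: 7% + 37.5% = 44.5%.
Duty = ¥396,229.60 × 44.5% + 2,458 × ¥2.67 = ¥182,885.03.
Line 2 (32.93, Faroria, 53 kg, ¥9,093.74):
Base rate for 32.93 is ¥7.24/kg.
Origin Faroria qualifies under the Bralar–Faroria agreement and 32.93 is covered: preferential rate Free applies instead.
Duty = ¥9,093.74 × 0% = ¥0.00.
Line 3 (63.64, Astena, 4,578 liters, ¥596,604.96):
Code 63.64 is under a tariff-rate quota (threshold 2,114 liters). In-quota: 2,114 liters at 1.5%; over-quota: 2,464 liters at 9%.
Pro-rata value split: in-quota = ¥596,604.96 × 2,114/4,578 = ¥275,496.48; over-quota = ¥596,604.96 − ¥275,496.48 = ¥321,108.48.
In-quota duty = ¥275,496.48 × 1.5% = ¥4,132.45. Over-quota duty = ¥321,108.48 × 9% = ¥28,899.76.
Line duty = ¥4,132.45 + ¥28,899.76 = ¥33,032.21.
Total = ¥182,885.03 + ¥0.00 + ¥33,032.21 = ¥215,917.24.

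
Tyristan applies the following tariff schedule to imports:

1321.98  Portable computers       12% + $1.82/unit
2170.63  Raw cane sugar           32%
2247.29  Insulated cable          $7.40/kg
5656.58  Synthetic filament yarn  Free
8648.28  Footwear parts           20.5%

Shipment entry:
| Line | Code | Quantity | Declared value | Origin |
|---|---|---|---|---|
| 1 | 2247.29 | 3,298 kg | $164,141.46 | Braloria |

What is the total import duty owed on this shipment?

$24,405.20

Line 1 (2247.29, Braloria, 3,298 kg, $164,141.46):
Base rate for 2247.29 is $7.40/kg.
Duty = 3,298 × $7.40 = $24,405.20.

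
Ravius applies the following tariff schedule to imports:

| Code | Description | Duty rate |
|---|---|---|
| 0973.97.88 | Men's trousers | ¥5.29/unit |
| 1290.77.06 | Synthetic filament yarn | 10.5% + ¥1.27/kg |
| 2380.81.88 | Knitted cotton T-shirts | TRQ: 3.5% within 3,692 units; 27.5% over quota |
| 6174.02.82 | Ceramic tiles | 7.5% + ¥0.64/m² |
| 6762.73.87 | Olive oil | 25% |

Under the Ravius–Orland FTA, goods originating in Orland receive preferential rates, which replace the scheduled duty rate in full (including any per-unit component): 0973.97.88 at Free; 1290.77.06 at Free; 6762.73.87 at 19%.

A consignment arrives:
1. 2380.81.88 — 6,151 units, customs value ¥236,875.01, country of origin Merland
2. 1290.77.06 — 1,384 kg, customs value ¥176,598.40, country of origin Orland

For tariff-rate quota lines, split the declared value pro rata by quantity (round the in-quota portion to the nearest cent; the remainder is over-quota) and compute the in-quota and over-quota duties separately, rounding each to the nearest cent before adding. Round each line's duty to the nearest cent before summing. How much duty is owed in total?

¥31,017.68

Line 1 (2380.81.88, Merland, 6,151 units, ¥236,875.01):
Code 2380.81.88 is under a tariff-rate quota (threshold 3,692 units). In-quota: 3,692 units at 3.5%; over-quota: 2,459 units at 27.5%.
Pro-rata value split: in-quota = ¥236,875.01 × 3,692/6,151 = ¥142,178.92; over-quota = ¥236,875.01 − ¥142,178.92 = ¥94,696.09.
In-quota duty = ¥142,178.92 × 3.5% = ¥4,976.26. Over-quota duty = ¥94,696.09 × 27.5% = ¥26,041.42.
Line duty = ¥4,976.26 + ¥26,041.42 = ¥31,017.68.
Line 2 (1290.77.06, Orland, 1,384 kg, ¥176,598.40):
Base rate for 1290.77.06 is 10.5% + ¥1.27/kg.
Origin Orland qualifies under the Ravius–Orland agreement and 1290.77.06 is covered: preferential rate Free applies instead.
Duty = ¥176,598.40 × 0% = ¥0.00.
Total = ¥31,017.68 + ¥0.00 = ¥31,017.68.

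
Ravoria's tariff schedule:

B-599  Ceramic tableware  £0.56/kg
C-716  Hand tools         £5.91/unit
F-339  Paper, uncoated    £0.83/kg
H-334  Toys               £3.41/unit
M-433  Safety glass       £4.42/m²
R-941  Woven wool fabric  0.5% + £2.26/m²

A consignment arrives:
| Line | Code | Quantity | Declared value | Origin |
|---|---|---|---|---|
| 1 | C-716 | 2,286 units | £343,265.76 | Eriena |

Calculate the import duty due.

£13,510.26

Line 1 (C-716, Eriena, 2,286 units, £343,265.76):
Base rate for C-716 is £5.91/unit.
Duty = 2,286 × £5.91 = £13,510.26.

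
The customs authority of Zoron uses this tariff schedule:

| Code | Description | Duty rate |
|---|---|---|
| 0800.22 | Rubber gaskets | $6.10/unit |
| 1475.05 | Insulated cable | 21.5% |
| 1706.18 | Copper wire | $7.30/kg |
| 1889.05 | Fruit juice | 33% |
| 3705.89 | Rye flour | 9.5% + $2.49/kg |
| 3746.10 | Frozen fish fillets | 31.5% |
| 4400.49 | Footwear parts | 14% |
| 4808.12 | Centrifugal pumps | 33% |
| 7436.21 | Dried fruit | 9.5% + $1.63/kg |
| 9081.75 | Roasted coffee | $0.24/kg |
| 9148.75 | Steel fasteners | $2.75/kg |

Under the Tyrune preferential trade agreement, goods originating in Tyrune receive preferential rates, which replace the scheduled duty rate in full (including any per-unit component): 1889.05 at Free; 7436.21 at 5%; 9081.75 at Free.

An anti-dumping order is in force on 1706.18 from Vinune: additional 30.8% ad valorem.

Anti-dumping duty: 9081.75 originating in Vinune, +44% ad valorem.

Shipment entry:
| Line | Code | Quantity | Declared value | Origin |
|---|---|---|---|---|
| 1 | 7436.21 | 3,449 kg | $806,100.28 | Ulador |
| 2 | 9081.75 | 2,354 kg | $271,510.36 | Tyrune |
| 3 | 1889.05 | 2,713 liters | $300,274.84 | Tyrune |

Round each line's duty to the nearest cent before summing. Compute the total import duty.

$82,201.40

Line 1 (7436.21, Ulador, 3,449 kg, $806,100.28):
Base rate for 7436.21 is 9.5% + $1.63/kg.
7436.21 has an FTA preferential rate, but origin Ulador is not Tyrune; base rate stands.
Duty = $806,100.28 × 9.5% + 3,449 × $1.63 = $82,201.40.
Line 2 (9081.75, Tyrune, 2,354 kg, $271,510.36):
Base rate for 9081.75 is $0.24/kg.
Origin Tyrune qualifies under the Zoron–Tyrune agreement and 9081.75 is covered: preferential rate Free applies instead.
The additional-duty order on 9081.75 targets Vinune, not Tyrune; it does not apply.
Duty = $271,510.36 × 0% = $0.00.
Line 3 (1889.05, Tyrune, 2,713 liters, $300,274.84):
Base rate for 1889.05 is 33%.
Origin Tyrune qualifies under the Zoron–Tyrune agreement and 1889.05 is covered: preferential rate Free applies instead.
Duty = $300,274.84 × 0% = $0.00.
Total = $82,201.40 + $0.00 + $0.00 = $82,201.40.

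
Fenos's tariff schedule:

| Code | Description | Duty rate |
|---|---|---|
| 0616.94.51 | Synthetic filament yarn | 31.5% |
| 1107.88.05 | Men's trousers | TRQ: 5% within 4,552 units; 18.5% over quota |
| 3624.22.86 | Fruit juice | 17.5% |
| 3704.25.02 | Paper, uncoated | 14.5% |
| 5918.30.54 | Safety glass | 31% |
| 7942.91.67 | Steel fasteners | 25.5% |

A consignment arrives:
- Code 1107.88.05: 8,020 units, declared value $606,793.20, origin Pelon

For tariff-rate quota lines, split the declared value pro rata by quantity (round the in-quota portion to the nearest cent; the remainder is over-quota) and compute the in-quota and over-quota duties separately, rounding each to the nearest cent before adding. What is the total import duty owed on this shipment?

Line 1 (1107.88.05, Pelon, 8,020 units, $606,793.20):
Code 1107.88.05 is under a tariff-rate quota (threshold 4,552 units). In-quota: 4,552 units at 5%; over-quota: 3,468 units at 18.5%.
Pro-rata value split: in-quota = $606,793.20 × 4,552/8,020 = $344,404.32; over-quota = $606,793.20 − $344,404.32 = $262,388.88.
In-quota duty = $344,404.32 × 5% = $17,220.22. Over-quota duty = $262,388.88 × 18.5% = $48,541.94.
Line duty = $17,220.22 + $48,541.94 = $65,762.16.

$65,762.16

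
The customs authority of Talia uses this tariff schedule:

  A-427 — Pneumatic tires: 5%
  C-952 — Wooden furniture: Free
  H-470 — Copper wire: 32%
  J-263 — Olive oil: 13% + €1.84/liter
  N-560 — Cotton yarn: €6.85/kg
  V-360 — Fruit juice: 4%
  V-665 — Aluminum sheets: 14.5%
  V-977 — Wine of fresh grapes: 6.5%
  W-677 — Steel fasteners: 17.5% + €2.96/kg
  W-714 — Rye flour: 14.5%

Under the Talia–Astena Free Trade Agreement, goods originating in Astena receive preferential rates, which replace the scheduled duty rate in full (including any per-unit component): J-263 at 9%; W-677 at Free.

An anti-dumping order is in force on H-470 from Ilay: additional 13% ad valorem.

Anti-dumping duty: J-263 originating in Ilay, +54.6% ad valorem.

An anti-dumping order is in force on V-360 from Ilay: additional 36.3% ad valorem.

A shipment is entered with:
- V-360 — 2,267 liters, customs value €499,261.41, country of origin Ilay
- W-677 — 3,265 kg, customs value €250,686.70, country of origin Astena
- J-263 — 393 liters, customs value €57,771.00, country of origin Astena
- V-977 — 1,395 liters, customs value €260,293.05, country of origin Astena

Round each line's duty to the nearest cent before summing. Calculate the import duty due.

€223,320.79

Line 1 (V-360, Ilay, 2,267 liters, €499,261.41):
Base rate for V-360 is 4%.
Additional duty on V-360 from Ilay: +36.3%. Applied ad valorem rate: 4% + 36.3% = 40.3%.
Duty = €499,261.41 × 40.3% = €201,202.35.
Line 2 (W-677, Astena, 3,265 kg, €250,686.70):
Base rate for W-677 is 17.5% + €2.96/kg.
Origin Astena qualifies under the Talia–Astena agreement and W-677 is covered: preferential rate Free applies instead.
Duty = €250,686.70 × 0% = €0.00.
Line 3 (J-263, Astena, 393 liters, €57,771.00):
Base rate for J-263 is 13% + €1.84/liter.
Origin Astena qualifies under the Talia–Astena agreement and J-263 is covered: preferential rate 9% applies instead.
The additional-duty order on J-263 targets Ilay, not Astena; it does not apply.
Duty = €57,771.00 × 9% = €5,199.39.
Line 4 (V-977, Astena, 1,395 liters, €260,293.05):
Base rate for V-977 is 6.5%.
Origin Astena is the FTA partner but V-977 is not on the preference list; base rate stands.
Duty = €260,293.05 × 6.5% = €16,919.05.
Total = €201,202.35 + €0.00 + €5,199.39 + €16,919.05 = €223,320.79.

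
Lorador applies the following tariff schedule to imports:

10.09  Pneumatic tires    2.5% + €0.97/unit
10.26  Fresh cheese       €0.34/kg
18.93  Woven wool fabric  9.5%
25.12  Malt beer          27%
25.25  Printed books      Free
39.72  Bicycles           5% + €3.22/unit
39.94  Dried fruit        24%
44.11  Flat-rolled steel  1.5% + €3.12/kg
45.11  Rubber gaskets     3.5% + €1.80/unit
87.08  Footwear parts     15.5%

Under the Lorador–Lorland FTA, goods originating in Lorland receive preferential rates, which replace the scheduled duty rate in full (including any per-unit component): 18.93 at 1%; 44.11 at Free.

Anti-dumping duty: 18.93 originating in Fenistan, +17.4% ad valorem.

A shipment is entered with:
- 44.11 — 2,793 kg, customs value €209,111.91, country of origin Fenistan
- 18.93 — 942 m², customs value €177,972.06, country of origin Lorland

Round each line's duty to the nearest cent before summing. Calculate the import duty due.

Line 1 (44.11, Fenistan, 2,793 kg, €209,111.91):
Base rate for 44.11 is 1.5% + €3.12/kg.
44.11 has an FTA preferential rate, but origin Fenistan is not Lorland; base rate stands.
Duty = €209,111.91 × 1.5% + 2,793 × €3.12 = €11,850.84.
Line 2 (18.93, Lorland, 942 m², €177,972.06):
Base rate for 18.93 is 9.5%.
Origin Lorland qualifies under the Lorador–Lorland agreement and 18.93 is covered: preferential rate 1% applies instead.
The additional-duty order on 18.93 targets Fenistan, not Lorland; it does not apply.
Duty = €177,972.06 × 1% = €1,779.72.
Total = €11,850.84 + €1,779.72 = €13,630.56.

€13,630.56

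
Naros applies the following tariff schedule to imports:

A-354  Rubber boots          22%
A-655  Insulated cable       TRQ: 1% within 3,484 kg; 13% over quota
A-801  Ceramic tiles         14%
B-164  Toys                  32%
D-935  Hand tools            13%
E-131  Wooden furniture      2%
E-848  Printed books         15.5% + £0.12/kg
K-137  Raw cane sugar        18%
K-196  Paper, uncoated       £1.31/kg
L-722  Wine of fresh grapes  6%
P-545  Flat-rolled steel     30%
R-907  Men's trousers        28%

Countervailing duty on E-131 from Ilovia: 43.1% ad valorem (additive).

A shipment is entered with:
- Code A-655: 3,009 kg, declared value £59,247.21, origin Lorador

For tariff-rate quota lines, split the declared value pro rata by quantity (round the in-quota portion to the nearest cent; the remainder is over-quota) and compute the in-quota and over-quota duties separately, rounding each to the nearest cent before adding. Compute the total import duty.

Line 1 (A-655, Lorador, 3,009 kg, £59,247.21):
Code A-655 is under a tariff-rate quota (threshold 3,484 kg). Quantity 3,009 kg is within the quota, so the in-quota rate 1% applies to the full value.
Duty = £59,247.21 × 1% = £592.47.

£592.47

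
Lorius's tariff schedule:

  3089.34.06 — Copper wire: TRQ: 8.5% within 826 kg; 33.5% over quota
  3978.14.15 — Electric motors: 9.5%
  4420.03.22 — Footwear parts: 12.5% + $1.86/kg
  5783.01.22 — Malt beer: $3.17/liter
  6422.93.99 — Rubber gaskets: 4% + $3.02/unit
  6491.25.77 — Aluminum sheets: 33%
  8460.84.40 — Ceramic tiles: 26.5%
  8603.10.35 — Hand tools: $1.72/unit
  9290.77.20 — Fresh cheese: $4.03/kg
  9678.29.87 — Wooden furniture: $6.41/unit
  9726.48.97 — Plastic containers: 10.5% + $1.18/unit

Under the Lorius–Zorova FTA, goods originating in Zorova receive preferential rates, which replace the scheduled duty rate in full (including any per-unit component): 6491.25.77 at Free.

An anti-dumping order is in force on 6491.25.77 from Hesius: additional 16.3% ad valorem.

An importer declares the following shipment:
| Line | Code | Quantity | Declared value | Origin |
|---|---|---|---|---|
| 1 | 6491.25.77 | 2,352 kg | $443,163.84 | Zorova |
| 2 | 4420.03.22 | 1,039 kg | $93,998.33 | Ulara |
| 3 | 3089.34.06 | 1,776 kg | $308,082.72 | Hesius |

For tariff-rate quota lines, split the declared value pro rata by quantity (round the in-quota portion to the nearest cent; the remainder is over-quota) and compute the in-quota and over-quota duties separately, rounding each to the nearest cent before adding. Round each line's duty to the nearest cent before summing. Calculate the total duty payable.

Line 1 (6491.25.77, Zorova, 2,352 kg, $443,163.84):
Base rate for 6491.25.77 is 33%.
Origin Zorova qualifies under the Lorius–Zorova agreement and 6491.25.77 is covered: preferential rate Free applies instead.
The additional-duty order on 6491.25.77 targets Hesius, not Zorova; it does not apply.
Duty = $443,163.84 × 0% = $0.00.
Line 2 (4420.03.22, Ulara, 1,039 kg, $93,998.33):
Base rate for 4420.03.22 is 12.5% + $1.86/kg.
Duty = $93,998.33 × 12.5% + 1,039 × $1.86 = $13,682.33.
Line 3 (3089.34.06, Hesius, 1,776 kg, $308,082.72):
Code 3089.34.06 is under a tariff-rate quota (threshold 826 kg). In-quota: 826 kg at 8.5%; over-quota: 950 kg at 33.5%.
Pro-rata value split: in-quota = $308,082.72 × 826/1,776 = $143,286.22; over-quota = $308,082.72 − $143,286.22 = $164,796.50.
In-quota duty = $143,286.22 × 8.5% = $12,179.33. Over-quota duty = $164,796.50 × 33.5% = $55,206.83.
Line duty = $12,179.33 + $55,206.83 = $67,386.16.
Total = $0.00 + $13,682.33 + $67,386.16 = $81,068.49.

$81,068.49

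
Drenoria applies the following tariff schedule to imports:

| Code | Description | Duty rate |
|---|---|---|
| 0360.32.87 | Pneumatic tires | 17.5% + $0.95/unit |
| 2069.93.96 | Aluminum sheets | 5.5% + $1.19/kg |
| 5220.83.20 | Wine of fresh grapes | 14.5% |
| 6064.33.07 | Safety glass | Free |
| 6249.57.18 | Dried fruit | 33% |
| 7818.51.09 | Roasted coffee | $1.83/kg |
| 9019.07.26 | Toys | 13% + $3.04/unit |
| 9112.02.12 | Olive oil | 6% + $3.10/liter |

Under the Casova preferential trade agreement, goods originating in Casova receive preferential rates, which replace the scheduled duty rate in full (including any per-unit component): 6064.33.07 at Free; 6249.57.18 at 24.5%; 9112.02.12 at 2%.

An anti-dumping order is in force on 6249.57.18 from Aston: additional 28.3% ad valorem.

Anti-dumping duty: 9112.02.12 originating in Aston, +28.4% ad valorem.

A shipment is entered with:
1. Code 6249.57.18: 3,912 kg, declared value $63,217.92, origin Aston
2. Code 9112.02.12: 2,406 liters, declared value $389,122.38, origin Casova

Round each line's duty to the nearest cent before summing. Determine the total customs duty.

Line 1 (6249.57.18, Aston, 3,912 kg, $63,217.92):
Base rate for 6249.57.18 is 33%.
6249.57.18 has an FTA preferential rate, but origin Aston is not Casova; base rate stands.
Additional duty on 6249.57.18 from Aston: +28.3%. Applied ad valorem rate: 33% + 28.3% = 61.3%.
Duty = $63,217.92 × 61.3% = $38,752.58.
Line 2 (9112.02.12, Casova, 2,406 liters, $389,122.38):
Base rate for 9112.02.12 is 6% + $3.10/liter.
Origin Casova qualifies under the Drenoria–Casova agreement and 9112.02.12 is covered: preferential rate 2% applies instead.
The additional-duty order on 9112.02.12 targets Aston, not Casova; it does not apply.
Duty = $389,122.38 × 2% = $7,782.45.
Total = $38,752.58 + $7,782.45 = $46,535.03.

$46,535.03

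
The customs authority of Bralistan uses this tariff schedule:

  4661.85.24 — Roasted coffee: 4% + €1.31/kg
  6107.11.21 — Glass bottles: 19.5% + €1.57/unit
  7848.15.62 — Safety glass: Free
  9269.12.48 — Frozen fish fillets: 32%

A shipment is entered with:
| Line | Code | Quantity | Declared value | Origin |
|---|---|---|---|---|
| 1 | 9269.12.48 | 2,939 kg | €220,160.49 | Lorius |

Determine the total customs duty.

Line 1 (9269.12.48, Lorius, 2,939 kg, €220,160.49):
Base rate for 9269.12.48 is 32%.
Duty = €220,160.49 × 32% = €70,451.36.

€70,451.36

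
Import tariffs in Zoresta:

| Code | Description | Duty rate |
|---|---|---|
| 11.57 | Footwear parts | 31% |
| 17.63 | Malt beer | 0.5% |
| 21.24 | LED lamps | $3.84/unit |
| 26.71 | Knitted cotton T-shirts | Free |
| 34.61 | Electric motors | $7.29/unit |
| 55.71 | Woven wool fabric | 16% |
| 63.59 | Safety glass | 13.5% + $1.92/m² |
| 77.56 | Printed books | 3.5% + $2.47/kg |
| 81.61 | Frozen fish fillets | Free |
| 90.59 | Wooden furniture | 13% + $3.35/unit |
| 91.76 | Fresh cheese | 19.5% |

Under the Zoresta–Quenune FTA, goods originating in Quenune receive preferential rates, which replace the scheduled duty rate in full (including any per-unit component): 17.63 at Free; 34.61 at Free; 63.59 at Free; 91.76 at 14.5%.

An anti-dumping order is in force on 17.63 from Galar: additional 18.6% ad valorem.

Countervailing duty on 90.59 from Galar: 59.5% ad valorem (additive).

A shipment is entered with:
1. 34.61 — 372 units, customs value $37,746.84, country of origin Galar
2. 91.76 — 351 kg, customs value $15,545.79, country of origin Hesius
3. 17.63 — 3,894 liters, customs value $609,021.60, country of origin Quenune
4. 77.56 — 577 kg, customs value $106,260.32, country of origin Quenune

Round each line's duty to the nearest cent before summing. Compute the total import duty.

Line 1 (34.61, Galar, 372 units, $37,746.84):
Base rate for 34.61 is $7.29/unit.
34.61 has an FTA preferential rate, but origin Galar is not Quenune; base rate stands.
Duty = 372 × $7.29 = $2,711.88.
Line 2 (91.76, Hesius, 351 kg, $15,545.79):
Base rate for 91.76 is 19.5%.
91.76 has an FTA preferential rate, but origin Hesius is not Quenune; base rate stands.
Duty = $15,545.79 × 19.5% = $3,031.43.
Line 3 (17.63, Quenune, 3,894 liters, $609,021.60):
Base rate for 17.63 is 0.5%.
Origin Quenune qualifies under the Zoresta–Quenune agreement and 17.63 is covered: preferential rate Free applies instead.
The additional-duty order on 17.63 targets Galar, not Quenune; it does not apply.
Duty = $609,021.60 × 0% = $0.00.
Line 4 (77.56, Quenune, 577 kg, $106,260.32):
Base rate for 77.56 is 3.5% + $2.47/kg.
Origin Quenune is the FTA partner but 77.56 is not on the preference list; base rate stands.
Duty = $106,260.32 × 3.5% + 577 × $2.47 = $5,144.30.
Total = $2,711.88 + $3,031.43 + $0.00 + $5,144.30 = $10,887.61.

$10,887.61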